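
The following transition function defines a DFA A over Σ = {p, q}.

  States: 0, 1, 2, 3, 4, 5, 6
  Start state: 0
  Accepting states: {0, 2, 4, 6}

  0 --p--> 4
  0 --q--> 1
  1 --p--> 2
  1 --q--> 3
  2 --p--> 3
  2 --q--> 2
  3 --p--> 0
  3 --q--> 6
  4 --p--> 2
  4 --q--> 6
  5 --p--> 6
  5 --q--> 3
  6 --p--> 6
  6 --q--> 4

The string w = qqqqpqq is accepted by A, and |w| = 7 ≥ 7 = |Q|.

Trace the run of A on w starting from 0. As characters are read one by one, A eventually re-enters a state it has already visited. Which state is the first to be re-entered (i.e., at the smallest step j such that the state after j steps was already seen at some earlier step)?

2

Run of A on w = q q q q p q q:
  step 0: 0  (start)
  step 1: 1  (read q: 0→1)
  step 2: 3  (read q: 1→3)
  step 3: 6  (read q: 3→6)
  step 4: 4  (read q: 6→4)
  step 5: 2  (read p: 4→2)
  step 6: 2  (read q: 2→2)   ← first repeat (2 seen earlier)
  step 7: 2  (read q: 2→2)

The earliest repeat is at step j = 6: A is in 2, which it already visited at step i = 5.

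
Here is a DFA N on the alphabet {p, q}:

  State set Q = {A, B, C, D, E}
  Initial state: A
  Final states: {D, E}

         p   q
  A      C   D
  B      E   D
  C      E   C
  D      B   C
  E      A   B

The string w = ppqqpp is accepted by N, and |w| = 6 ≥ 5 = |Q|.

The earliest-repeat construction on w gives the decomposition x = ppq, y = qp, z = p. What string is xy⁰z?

xy⁰z = xz = ppq·p = ppqp.
Reading y = qp takes N from B back to B, so after x the machine is still in B, and z then leads to the accepting state E. Hence ppqp ∈ L(N).

ppqp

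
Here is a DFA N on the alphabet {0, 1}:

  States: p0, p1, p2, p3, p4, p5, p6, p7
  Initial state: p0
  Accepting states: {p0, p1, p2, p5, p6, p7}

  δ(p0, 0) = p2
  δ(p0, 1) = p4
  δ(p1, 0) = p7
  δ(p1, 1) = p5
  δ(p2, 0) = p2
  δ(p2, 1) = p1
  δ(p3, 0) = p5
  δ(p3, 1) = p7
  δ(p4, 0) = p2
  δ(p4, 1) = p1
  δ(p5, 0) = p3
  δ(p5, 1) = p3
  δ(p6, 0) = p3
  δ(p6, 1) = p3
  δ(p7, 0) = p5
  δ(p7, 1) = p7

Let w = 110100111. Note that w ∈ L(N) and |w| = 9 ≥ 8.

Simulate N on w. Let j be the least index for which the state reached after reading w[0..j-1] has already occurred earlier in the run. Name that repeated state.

Run of N on w = 1 1 0 1 0 0 1 1 1:
  step 0: p0  (start)
  step 1: p4  (read 1: p0→p4)
  step 2: p1  (read 1: p4→p1)
  step 3: p7  (read 0: p1→p7)
  step 4: p7  (read 1: p7→p7)   ← first repeat (p7 seen earlier)
  step 5: p5  (read 0: p7→p5)
  step 6: p3  (read 0: p5→p3)
  step 7: p7  (read 1: p3→p7)
  step 8: p7  (read 1: p7→p7)
  step 9: p7  (read 1: p7→p7)

The earliest repeat is at step j = 4: N is in p7, which it already visited at step i = 3.
Pumping length from the standard proof: p = 8 (the number of states). The repeated state found above gives |xy| = j ≤ 8 and |y| = j − i ≥ 1.

p7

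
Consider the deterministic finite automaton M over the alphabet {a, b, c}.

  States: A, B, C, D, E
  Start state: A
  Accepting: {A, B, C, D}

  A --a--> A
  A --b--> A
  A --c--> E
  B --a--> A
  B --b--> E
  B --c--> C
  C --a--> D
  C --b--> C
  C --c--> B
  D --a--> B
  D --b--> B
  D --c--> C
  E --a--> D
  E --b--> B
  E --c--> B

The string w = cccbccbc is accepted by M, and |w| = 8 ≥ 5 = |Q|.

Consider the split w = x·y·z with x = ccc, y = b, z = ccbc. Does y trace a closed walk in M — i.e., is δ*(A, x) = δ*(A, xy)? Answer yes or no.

yes

Run of M on the first 4 characters of w = c c c b:
  step 0: A  (start)
  step 1: E  (read c: A→E)
  step 2: B  (read c: E→B)
  step 3: C  (read c: B→C)
  step 4: C  (read b: C→C)

After x (step 3): C. After xy (step 4): C.
They match, so y = b drives M around a cycle from C back to itself; pumping y any number of times keeps M in C before reading z, and xyⁱz ∈ L(M) for every i ≥ 0.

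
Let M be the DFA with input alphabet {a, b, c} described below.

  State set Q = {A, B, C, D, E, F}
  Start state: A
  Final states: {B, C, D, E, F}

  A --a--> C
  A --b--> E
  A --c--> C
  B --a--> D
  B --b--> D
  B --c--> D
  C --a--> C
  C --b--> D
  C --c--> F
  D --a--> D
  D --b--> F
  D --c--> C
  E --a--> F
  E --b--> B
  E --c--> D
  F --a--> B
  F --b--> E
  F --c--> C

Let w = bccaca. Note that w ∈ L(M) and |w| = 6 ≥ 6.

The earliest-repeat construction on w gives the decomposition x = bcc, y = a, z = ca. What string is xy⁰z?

xy⁰z = xz = bcc·ca = bccca.
Reading y = a takes M from C back to C, so after x the machine is still in C, and z then leads to the accepting state B. Hence bccca ∈ L(M).

bccca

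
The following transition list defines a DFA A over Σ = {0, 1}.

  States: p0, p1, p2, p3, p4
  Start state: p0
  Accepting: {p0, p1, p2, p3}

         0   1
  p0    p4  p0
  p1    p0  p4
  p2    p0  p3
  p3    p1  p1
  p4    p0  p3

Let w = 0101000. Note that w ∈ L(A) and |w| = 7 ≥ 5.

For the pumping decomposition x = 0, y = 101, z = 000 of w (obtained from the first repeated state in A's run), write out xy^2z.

xy^2z = 0·101·101·000 = 0101101000.
Reading y = 101 takes A from p4 back to p4, so after x·y·y the machine is still in p4, and z then leads to the accepting state p0. Hence 0101101000 ∈ L(A).

0101101000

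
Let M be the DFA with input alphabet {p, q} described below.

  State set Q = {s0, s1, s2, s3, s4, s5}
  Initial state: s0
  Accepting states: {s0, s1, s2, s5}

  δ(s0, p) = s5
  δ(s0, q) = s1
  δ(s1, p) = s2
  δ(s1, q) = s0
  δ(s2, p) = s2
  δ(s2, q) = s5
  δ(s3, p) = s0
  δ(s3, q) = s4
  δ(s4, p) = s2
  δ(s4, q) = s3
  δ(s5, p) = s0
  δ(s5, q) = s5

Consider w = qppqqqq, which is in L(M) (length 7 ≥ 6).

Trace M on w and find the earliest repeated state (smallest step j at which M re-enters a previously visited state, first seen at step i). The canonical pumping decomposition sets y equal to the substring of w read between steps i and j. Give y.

p

State sequence: s0 -q-> s1 -p-> s2 -p-> s2 -q-> s5 -q-> s5 -q-> s5 -q-> s5
First repeat at step 3: s2 was already visited.

So i = 2, j = 3, giving x = w[0:2] = qp, y = w[2:3] = p, z = w[3:7] = qqqq.
Check: |xy| = 3 ≤ 6 and |y| = 1 ≥ 1. Reading y takes M from s2 back to s2, so every xyⁱz is accepted.
The DFA has 6 states, so the proof of the pumping lemma guarantees a repeated state among the first 6+1 visited; the segment between the two visits is the pumpable y.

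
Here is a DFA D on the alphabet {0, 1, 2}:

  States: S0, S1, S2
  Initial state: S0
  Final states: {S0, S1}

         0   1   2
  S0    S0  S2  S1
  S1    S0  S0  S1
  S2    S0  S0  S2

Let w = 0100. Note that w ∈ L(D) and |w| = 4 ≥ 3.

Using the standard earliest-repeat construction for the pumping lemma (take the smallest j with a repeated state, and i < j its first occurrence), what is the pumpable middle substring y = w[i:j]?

0

Run of D on w = 0 1 0 0:
  step 0: S0  (start)
  step 1: S0  (read 0: S0→S0)   ← first repeat (S0 seen earlier)
  step 2: S2  (read 1: S0→S2)
  step 3: S0  (read 0: S2→S0)
  step 4: S0  (read 0: S0→S0)

So i = 0, j = 1, giving x = w[0:0] = ε, y = w[0:1] = 0, z = w[1:4] = 100.
Check: |xy| = 1 ≤ 3 and |y| = 1 ≥ 1. Reading y takes D from S0 back to S0, so every xyⁱz is accepted.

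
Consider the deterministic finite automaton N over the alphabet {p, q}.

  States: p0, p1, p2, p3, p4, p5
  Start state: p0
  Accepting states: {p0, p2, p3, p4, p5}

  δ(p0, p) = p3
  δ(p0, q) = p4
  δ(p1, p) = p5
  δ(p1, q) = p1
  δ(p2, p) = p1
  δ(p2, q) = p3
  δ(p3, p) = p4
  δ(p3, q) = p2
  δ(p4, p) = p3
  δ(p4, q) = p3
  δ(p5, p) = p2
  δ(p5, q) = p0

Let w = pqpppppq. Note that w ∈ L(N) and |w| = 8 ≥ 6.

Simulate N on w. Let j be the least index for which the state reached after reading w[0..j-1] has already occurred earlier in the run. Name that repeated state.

p2

Run of N on w = p q p p p p p q:
  step 0: p0  (start)
  step 1: p3  (read p: p0→p3)
  step 2: p2  (read q: p3→p2)
  step 3: p1  (read p: p2→p1)
  step 4: p5  (read p: p1→p5)
  step 5: p2  (read p: p5→p2)   ← first repeat (p2 seen earlier)
  step 6: p1  (read p: p2→p1)
  step 7: p5  (read p: p1→p5)
  step 8: p0  (read q: p5→p0)

The earliest repeat is at step j = 5: N is in p2, which it already visited at step i = 2.
Pumping length from the standard proof: p = 6 (the number of states). The repeated state found above gives |xy| = j ≤ 6 and |y| = j − i ≥ 1.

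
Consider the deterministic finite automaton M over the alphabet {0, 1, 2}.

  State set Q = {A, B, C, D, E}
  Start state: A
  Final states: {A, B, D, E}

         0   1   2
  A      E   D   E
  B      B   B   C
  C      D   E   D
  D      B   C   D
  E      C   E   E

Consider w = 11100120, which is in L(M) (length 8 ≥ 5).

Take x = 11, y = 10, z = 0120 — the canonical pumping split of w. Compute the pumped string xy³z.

xy^3z = 11·10·10·10·0120 = 111010100120.
Reading y = 10 takes M from C back to C, so after x·y·y·y the machine is still in C, and z then leads to the accepting state B. Hence 111010100120 ∈ L(M).

111010100120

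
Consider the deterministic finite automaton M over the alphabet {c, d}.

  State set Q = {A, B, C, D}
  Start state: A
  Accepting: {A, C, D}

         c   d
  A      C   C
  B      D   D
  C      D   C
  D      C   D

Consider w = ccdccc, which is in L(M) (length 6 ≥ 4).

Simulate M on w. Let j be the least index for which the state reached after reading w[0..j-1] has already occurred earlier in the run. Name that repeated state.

D

State sequence: A -c-> C -c-> D -d-> D -c-> C -c-> D -c-> C
First repeat at step 3: D was already visited.

The earliest repeat is at step j = 3: M is in D, which it already visited at step i = 2.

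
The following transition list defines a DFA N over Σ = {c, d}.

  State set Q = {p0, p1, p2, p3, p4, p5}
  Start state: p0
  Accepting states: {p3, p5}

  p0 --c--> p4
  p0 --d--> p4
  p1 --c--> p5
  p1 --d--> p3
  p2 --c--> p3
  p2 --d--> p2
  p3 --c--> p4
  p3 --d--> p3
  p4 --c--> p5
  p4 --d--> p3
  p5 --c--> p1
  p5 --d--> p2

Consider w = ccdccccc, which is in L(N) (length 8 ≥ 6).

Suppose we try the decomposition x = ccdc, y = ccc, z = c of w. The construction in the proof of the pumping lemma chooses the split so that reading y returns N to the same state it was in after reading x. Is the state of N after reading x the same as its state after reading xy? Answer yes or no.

no

Run of N on the first 7 characters of w = c c d c c c c:
  step 0: p0  (start)
  step 1: p4  (read c: p0→p4)
  step 2: p5  (read c: p4→p5)
  step 3: p2  (read d: p5→p2)
  step 4: p3  (read c: p2→p3)
  step 5: p4  (read c: p3→p4)
  step 6: p5  (read c: p4→p5)
  step 7: p1  (read c: p5→p1)

After x (step 4): p3. After xy (step 7): p1.
They differ (p3 ≠ p1), so y is not a cycle from the state after x; this split is not the one the pumping-lemma construction produces, and pumping y need not keep the string in L(N).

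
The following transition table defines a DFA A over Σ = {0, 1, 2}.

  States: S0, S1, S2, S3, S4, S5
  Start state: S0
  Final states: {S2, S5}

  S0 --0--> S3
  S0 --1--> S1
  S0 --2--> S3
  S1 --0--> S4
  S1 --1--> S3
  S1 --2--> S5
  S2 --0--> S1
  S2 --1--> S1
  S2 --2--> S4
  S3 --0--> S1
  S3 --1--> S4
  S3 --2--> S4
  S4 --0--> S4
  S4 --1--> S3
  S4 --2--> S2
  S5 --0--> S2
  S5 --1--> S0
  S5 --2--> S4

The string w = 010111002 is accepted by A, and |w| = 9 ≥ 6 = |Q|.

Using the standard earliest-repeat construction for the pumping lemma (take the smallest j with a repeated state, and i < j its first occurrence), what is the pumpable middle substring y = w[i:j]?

State sequence: S0 -0-> S3 -1-> S4 -0-> S4 -1-> S3 -1-> S4 -1-> S3 -0-> S1 -0-> S4 -2-> S2
First repeat at step 3: S4 was already visited.

So i = 2, j = 3, giving x = w[0:2] = 01, y = w[2:3] = 0, z = w[3:9] = 111002.
Check: |xy| = 3 ≤ 6 and |y| = 1 ≥ 1. Reading y takes A from S4 back to S4, so every xyⁱz is accepted.
Since A has 6 states, any run of length ≥ 6 visits 6+1 states, so by pigeonhole some state repeats within the first 6 steps — that repeat gives the pumpable loop.

0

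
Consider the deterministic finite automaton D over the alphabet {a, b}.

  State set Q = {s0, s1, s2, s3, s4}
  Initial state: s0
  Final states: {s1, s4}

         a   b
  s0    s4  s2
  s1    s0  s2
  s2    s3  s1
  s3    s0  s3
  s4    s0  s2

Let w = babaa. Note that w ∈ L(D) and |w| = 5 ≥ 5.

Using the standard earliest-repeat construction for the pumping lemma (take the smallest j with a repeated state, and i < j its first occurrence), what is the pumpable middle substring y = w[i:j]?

State sequence: s0 -b-> s2 -a-> s3 -b-> s3 -a-> s0 -a-> s4
First repeat at step 3: s3 was already visited.

So i = 2, j = 3, giving x = w[0:2] = ba, y = w[2:3] = b, z = w[3:5] = aa.
Check: |xy| = 3 ≤ 5 and |y| = 1 ≥ 1. Reading y takes D from s3 back to s3, so every xyⁱz is accepted.
Since D has 5 states, any run of length ≥ 5 visits 5+1 states, so by pigeonhole some state repeats within the first 5 steps — that repeat gives the pumpable loop.

b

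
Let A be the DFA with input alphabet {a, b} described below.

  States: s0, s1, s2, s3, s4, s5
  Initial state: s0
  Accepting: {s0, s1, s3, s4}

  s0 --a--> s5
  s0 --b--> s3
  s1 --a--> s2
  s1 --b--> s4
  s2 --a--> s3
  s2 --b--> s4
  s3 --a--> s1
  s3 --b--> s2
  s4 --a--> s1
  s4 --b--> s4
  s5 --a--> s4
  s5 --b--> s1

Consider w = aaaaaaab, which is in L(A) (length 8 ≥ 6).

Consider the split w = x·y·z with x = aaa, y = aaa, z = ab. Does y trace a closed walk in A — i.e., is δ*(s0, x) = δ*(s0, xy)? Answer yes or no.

State sequence: s0 -a-> s5 -a-> s4 -a-> s1 -a-> s2 -a-> s3 -a-> s1

After x (step 3): s1. After xy (step 6): s1.
They match, so y = aaa drives A around a cycle from s1 back to itself; pumping y any number of times keeps A in s1 before reading z, and xyⁱz ∈ L(A) for every i ≥ 0.

yes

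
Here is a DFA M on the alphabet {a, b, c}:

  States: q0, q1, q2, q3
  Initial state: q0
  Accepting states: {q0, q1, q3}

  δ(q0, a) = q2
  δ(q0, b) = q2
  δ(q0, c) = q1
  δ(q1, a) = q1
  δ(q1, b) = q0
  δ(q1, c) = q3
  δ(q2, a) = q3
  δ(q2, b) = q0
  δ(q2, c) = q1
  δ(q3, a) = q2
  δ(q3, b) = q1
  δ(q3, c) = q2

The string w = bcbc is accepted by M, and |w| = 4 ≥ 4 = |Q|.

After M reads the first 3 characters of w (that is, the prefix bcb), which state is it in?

Run of M on the first 3 characters of w = b c b:
  step 0: q0  (start)
  step 1: q2  (read b: q0→q2)
  step 2: q1  (read c: q2→q1)
  step 3: q0  (read b: q1→q0)

After reading 3 characters, M is in state q0.
(This kind of state-tracing is the core of the pumping-lemma construction: with 4 states, pigeonhole forces a repeat within the first 4 steps.)

q0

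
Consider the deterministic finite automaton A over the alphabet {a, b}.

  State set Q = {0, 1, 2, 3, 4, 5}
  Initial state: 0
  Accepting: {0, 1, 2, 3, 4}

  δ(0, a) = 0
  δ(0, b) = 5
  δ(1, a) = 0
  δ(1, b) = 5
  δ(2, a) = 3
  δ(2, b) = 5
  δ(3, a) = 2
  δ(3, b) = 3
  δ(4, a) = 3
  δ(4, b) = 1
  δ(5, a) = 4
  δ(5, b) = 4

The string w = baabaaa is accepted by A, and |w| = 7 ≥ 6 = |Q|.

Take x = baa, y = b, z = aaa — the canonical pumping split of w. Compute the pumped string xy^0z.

xy⁰z = xz = baa·aaa = baaaaa.
Reading y = b takes A from 3 back to 3, so after x the machine is still in 3, and z then leads to the accepting state 2. Hence baaaaa ∈ L(A).

baaaaa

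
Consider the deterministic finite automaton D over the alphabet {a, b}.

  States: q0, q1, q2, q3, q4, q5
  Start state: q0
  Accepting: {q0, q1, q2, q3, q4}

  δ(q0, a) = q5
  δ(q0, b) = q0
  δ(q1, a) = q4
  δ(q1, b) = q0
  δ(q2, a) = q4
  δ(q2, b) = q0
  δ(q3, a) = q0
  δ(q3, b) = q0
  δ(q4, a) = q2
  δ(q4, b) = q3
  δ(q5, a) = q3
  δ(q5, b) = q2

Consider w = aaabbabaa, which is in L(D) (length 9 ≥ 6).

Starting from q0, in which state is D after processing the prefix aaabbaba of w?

Run of D on the first 8 characters of w = a a a b b a b a:
  step 0: q0  (start)
  step 1: q5  (read a: q0→q5)
  step 2: q3  (read a: q5→q3)
  step 3: q0  (read a: q3→q0)
  step 4: q0  (read b: q0→q0)
  step 5: q0  (read b: q0→q0)
  step 6: q5  (read a: q0→q5)
  step 7: q2  (read b: q5→q2)
  step 8: q4  (read a: q2→q4)

After reading 8 characters, D is in state q4.
(This kind of state-tracing is the core of the pumping-lemma construction: with 6 states, pigeonhole forces a repeat within the first 6 steps.)

q4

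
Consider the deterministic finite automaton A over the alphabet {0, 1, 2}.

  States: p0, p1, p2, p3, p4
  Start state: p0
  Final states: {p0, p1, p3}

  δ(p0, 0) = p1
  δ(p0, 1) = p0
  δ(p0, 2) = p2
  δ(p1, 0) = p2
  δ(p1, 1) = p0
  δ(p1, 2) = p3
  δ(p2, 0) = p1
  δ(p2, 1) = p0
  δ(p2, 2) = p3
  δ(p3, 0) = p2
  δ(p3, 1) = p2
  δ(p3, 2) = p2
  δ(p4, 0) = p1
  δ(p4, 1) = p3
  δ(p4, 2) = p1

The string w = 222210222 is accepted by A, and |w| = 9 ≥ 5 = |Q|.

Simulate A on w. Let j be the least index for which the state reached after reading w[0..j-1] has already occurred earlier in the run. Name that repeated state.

Run of A on w = 2 2 2 2 1 0 2 2 2:
  step 0: p0  (start)
  step 1: p2  (read 2: p0→p2)
  step 2: p3  (read 2: p2→p3)
  step 3: p2  (read 2: p3→p2)   ← first repeat (p2 seen earlier)
  step 4: p3  (read 2: p2→p3)
  step 5: p2  (read 1: p3→p2)
  step 6: p1  (read 0: p2→p1)
  step 7: p3  (read 2: p1→p3)
  step 8: p2  (read 2: p3→p2)
  step 9: p3  (read 2: p2→p3)

The earliest repeat is at step j = 3: A is in p2, which it already visited at step i = 1.
Pumping length from the standard proof: p = 5 (the number of states). The repeated state found above gives |xy| = j ≤ 5 and |y| = j − i ≥ 1.

p2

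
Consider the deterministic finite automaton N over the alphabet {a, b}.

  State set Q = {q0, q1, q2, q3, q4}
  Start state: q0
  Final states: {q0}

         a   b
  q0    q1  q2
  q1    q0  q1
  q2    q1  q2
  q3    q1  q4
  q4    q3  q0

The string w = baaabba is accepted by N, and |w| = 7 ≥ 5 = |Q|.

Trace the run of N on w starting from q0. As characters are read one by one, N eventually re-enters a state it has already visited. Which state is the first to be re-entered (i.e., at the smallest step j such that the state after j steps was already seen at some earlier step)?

Run of N on w = b a a a b b a:
  step 0: q0  (start)
  step 1: q2  (read b: q0→q2)
  step 2: q1  (read a: q2→q1)
  step 3: q0  (read a: q1→q0)   ← first repeat (q0 seen earlier)
  step 4: q1  (read a: q0→q1)
  step 5: q1  (read b: q1→q1)
  step 6: q1  (read b: q1→q1)
  step 7: q0  (read a: q1→q0)

The earliest repeat is at step j = 3: N is in q0, which it already visited at step i = 0.
Pumping length from the standard proof: p = 5 (the number of states). The repeated state found above gives |xy| = j ≤ 5 and |y| = j − i ≥ 1.

q0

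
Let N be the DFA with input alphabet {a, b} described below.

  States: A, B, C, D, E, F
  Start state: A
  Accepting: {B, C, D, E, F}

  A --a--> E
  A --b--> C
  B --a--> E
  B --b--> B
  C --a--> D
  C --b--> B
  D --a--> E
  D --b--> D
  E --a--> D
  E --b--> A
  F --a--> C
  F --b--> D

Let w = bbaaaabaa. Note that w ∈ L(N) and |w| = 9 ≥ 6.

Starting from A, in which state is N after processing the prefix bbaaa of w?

State sequence: A -b-> C -b-> B -a-> E -a-> D -a-> E

After reading 5 characters, N is in state E.
(This kind of state-tracing is the core of the pumping-lemma construction: with 6 states, pigeonhole forces a repeat within the first 6 steps.)

E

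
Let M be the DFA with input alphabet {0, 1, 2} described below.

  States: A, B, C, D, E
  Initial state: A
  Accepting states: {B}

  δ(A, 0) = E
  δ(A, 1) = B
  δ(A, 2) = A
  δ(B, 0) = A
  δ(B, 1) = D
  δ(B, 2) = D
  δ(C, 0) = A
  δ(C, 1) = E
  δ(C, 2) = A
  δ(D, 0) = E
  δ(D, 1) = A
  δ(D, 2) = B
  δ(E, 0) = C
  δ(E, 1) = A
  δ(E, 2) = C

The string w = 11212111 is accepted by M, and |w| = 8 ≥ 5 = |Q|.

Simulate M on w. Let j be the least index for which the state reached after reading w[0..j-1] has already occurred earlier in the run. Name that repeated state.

B

Run of M on w = 1 1 2 1 2 1 1 1:
  step 0: A  (start)
  step 1: B  (read 1: A→B)
  step 2: D  (read 1: B→D)
  step 3: B  (read 2: D→B)   ← first repeat (B seen earlier)
  step 4: D  (read 1: B→D)
  step 5: B  (read 2: D→B)
  step 6: D  (read 1: B→D)
  step 7: A  (read 1: D→A)
  step 8: B  (read 1: A→B)

The earliest repeat is at step j = 3: M is in B, which it already visited at step i = 1.
Pumping length from the standard proof: p = 5 (the number of states). The repeated state found above gives |xy| = j ≤ 5 and |y| = j − i ≥ 1.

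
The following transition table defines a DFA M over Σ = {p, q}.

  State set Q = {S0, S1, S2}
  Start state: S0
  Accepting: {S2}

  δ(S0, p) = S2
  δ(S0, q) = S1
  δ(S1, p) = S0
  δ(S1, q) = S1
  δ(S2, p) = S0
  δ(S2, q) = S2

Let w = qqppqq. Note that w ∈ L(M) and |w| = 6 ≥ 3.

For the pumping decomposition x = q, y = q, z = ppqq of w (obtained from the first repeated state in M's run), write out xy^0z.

xy⁰z = xz = q·ppqq = qppqq.
Reading y = q takes M from S1 back to S1, so after x the machine is still in S1, and z then leads to the accepting state S2. Hence qppqq ∈ L(M).

qppqq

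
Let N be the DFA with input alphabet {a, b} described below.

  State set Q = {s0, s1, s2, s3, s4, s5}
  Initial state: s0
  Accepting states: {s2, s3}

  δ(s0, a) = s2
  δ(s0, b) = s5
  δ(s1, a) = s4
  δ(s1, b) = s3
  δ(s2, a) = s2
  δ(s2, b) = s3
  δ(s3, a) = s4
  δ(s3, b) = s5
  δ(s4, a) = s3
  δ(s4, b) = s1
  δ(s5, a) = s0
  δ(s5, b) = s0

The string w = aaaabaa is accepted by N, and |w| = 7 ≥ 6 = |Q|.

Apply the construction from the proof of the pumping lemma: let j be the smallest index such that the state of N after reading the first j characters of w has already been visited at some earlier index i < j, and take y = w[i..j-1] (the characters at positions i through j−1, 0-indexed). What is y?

a

Run of N on w = a a a a b a a:
  step 0: s0  (start)
  step 1: s2  (read a: s0→s2)
  step 2: s2  (read a: s2→s2)   ← first repeat (s2 seen earlier)
  step 3: s2  (read a: s2→s2)
  step 4: s2  (read a: s2→s2)
  step 5: s3  (read b: s2→s3)
  step 6: s4  (read a: s3→s4)
  step 7: s3  (read a: s4→s3)

So i = 1, j = 2, giving x = w[0:1] = a, y = w[1:2] = a, z = w[2:7] = aabaa.
Check: |xy| = 2 ≤ 6 and |y| = 1 ≥ 1. Reading y takes N from s2 back to s2, so every xyⁱz is accepted.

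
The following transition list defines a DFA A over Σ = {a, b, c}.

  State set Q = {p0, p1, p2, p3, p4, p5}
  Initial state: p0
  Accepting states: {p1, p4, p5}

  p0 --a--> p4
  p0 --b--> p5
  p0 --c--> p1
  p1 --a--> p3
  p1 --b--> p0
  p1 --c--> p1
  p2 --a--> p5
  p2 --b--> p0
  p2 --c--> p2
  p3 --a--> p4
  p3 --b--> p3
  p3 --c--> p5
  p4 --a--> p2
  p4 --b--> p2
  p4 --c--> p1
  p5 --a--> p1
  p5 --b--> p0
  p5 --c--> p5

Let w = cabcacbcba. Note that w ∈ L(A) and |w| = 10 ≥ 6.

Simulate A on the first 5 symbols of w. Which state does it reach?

p1

Run of A on the first 5 characters of w = c a b c a:
  step 0: p0  (start)
  step 1: p1  (read c: p0→p1)
  step 2: p3  (read a: p1→p3)
  step 3: p3  (read b: p3→p3)
  step 4: p5  (read c: p3→p5)
  step 5: p1  (read a: p5→p1)

After reading 5 characters, A is in state p1.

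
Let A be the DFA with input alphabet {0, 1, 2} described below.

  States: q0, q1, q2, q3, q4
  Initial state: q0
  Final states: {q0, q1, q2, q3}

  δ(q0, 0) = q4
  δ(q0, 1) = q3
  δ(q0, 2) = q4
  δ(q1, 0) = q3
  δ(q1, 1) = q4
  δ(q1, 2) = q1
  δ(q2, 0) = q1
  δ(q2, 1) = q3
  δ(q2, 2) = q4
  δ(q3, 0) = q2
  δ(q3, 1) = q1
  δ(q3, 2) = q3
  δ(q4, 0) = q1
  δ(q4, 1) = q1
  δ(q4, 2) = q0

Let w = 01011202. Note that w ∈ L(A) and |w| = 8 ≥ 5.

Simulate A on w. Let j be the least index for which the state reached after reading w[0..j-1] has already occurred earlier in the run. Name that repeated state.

State sequence: q0 -0-> q4 -1-> q1 -0-> q3 -1-> q1 -1-> q4 -2-> q0 -0-> q4 -2-> q0
First repeat at step 4: q1 was already visited.

The earliest repeat is at step j = 4: A is in q1, which it already visited at step i = 2.
The DFA has 5 states, so the proof of the pumping lemma guarantees a repeated state among the first 5+1 visited; the segment between the two visits is the pumpable y.

q1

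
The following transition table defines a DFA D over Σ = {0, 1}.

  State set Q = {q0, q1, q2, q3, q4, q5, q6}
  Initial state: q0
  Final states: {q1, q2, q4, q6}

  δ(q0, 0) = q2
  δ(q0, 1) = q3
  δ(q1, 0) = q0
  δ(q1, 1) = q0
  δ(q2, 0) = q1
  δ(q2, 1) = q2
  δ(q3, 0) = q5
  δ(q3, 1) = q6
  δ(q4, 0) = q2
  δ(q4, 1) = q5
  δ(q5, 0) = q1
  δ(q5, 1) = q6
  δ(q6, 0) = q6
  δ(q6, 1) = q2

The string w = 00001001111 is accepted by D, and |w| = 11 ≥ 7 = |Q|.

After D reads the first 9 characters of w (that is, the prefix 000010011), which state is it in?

q6

Run of D on the first 9 characters of w = 0 0 0 0 1 0 0 1 1:
  step 0: q0  (start)
  step 1: q2  (read 0: q0→q2)
  step 2: q1  (read 0: q2→q1)
  step 3: q0  (read 0: q1→q0)
  step 4: q2  (read 0: q0→q2)
  step 5: q2  (read 1: q2→q2)
  step 6: q1  (read 0: q2→q1)
  step 7: q0  (read 0: q1→q0)
  step 8: q3  (read 1: q0→q3)
  step 9: q6  (read 1: q3→q6)

After reading 9 characters, D is in state q6.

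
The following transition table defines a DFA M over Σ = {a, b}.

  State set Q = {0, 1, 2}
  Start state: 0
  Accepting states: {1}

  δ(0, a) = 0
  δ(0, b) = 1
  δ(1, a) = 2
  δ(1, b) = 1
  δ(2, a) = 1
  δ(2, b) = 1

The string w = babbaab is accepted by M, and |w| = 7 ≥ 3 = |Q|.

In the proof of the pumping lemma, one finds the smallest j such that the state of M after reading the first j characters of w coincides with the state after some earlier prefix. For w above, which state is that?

1

Run of M on w = b a b b a a b:
  step 0: 0  (start)
  step 1: 1  (read b: 0→1)
  step 2: 2  (read a: 1→2)
  step 3: 1  (read b: 2→1)   ← first repeat (1 seen earlier)
  step 4: 1  (read b: 1→1)
  step 5: 2  (read a: 1→2)
  step 6: 1  (read a: 2→1)
  step 7: 1  (read b: 1→1)

The earliest repeat is at step j = 3: M is in 1, which it already visited at step i = 1.
The DFA has 3 states, so the proof of the pumping lemma guarantees a repeated state among the first 3+1 visited; the segment between the two visits is the pumpable y.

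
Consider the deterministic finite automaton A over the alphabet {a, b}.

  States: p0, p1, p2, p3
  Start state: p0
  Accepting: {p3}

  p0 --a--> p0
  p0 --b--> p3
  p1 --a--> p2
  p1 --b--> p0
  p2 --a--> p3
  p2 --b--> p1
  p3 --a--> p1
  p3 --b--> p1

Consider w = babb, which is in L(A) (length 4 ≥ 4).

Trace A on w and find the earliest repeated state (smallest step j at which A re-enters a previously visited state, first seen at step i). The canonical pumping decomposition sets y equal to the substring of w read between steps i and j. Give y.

bab

State sequence: p0 -b-> p3 -a-> p1 -b-> p0 -b-> p3
First repeat at step 3: p0 was already visited.

So i = 0, j = 3, giving x = w[0:0] = ε, y = w[0:3] = bab, z = w[3:4] = b.
Check: |xy| = 3 ≤ 4 and |y| = 3 ≥ 1. Reading y takes A from p0 back to p0, so every xyⁱz is accepted.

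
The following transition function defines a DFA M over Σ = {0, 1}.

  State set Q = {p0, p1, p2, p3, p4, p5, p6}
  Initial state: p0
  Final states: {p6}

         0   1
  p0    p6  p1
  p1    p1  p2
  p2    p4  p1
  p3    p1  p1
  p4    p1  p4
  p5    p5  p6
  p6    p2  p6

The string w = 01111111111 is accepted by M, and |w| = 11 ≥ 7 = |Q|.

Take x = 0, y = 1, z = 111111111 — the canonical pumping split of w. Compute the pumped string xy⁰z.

xy⁰z = xz = 0·111111111 = 0111111111.
Reading y = 1 takes M from p6 back to p6, so after x the machine is still in p6, and z then leads to the accepting state p6. Hence 0111111111 ∈ L(M).

0111111111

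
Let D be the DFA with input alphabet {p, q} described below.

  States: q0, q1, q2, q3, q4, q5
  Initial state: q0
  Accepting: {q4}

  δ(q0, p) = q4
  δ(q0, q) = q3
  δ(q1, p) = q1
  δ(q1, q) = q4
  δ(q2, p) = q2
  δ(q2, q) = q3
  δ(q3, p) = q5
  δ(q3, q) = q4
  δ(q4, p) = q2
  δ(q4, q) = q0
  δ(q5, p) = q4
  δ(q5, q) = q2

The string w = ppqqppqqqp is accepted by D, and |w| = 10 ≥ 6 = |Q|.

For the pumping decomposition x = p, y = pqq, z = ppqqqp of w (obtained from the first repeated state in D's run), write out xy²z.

ppqqpqqppqqqp

xy^2z = p·pqq·pqq·ppqqqp = ppqqpqqppqqqp.
Reading y = pqq takes D from q4 back to q4, so after x·y·y the machine is still in q4, and z then leads to the accepting state q4. Hence ppqqpqqppqqqp ∈ L(D).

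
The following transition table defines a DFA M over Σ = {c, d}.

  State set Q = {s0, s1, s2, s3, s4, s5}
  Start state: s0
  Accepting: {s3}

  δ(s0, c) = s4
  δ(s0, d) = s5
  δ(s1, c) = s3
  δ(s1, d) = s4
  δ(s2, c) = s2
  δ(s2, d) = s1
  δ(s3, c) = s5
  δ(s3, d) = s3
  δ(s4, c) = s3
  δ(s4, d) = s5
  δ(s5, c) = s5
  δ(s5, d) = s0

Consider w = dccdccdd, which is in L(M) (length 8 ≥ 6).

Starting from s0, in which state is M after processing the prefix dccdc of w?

Run of M on the first 5 characters of w = d c c d c:
  step 0: s0  (start)
  step 1: s5  (read d: s0→s5)
  step 2: s5  (read c: s5→s5)
  step 3: s5  (read c: s5→s5)
  step 4: s0  (read d: s5→s0)
  step 5: s4  (read c: s0→s4)

After reading 5 characters, M is in state s4.

s4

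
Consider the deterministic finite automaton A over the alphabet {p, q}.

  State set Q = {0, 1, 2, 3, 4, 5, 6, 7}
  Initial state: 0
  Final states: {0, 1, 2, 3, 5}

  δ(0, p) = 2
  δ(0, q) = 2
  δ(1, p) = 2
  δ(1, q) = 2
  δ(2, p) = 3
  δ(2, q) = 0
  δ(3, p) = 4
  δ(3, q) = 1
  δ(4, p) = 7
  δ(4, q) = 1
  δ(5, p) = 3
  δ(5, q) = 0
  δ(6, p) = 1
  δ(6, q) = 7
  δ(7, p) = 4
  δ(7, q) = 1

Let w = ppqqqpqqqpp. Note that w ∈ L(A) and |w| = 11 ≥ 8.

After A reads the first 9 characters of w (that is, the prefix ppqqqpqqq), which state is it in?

0

Run of A on the first 9 characters of w = p p q q q p q q q:
  step 0: 0  (start)
  step 1: 2  (read p: 0→2)
  step 2: 3  (read p: 2→3)
  step 3: 1  (read q: 3→1)
  step 4: 2  (read q: 1→2)
  step 5: 0  (read q: 2→0)
  step 6: 2  (read p: 0→2)
  step 7: 0  (read q: 2→0)
  step 8: 2  (read q: 0→2)
  step 9: 0  (read q: 2→0)

After reading 9 characters, A is in state 0.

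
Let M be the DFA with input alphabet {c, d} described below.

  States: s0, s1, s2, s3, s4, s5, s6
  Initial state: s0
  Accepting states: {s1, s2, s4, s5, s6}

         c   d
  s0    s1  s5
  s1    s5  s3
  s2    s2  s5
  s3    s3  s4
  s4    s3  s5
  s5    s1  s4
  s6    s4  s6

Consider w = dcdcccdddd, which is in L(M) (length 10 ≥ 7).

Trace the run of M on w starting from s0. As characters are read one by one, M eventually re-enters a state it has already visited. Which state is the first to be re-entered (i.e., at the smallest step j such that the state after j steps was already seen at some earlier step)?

Run of M on w = d c d c c c d d d d:
  step 0: s0  (start)
  step 1: s5  (read d: s0→s5)
  step 2: s1  (read c: s5→s1)
  step 3: s3  (read d: s1→s3)
  step 4: s3  (read c: s3→s3)   ← first repeat (s3 seen earlier)
  step 5: s3  (read c: s3→s3)
  step 6: s3  (read c: s3→s3)
  step 7: s4  (read d: s3→s4)
  step 8: s5  (read d: s4→s5)
  step 9: s4  (read d: s5→s4)
  step 10: s5  (read d: s4→s5)

The earliest repeat is at step j = 4: M is in s3, which it already visited at step i = 3.

s3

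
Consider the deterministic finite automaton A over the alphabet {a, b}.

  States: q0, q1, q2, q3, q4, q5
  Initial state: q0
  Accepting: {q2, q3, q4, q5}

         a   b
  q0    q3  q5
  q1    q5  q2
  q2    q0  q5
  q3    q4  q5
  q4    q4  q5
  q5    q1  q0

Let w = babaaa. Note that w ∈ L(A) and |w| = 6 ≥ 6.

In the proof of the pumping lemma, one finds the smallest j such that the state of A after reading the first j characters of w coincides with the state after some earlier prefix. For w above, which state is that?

Run of A on w = b a b a a a:
  step 0: q0  (start)
  step 1: q5  (read b: q0→q5)
  step 2: q1  (read a: q5→q1)
  step 3: q2  (read b: q1→q2)
  step 4: q0  (read a: q2→q0)   ← first repeat (q0 seen earlier)
  step 5: q3  (read a: q0→q3)
  step 6: q4  (read a: q3→q4)

The earliest repeat is at step j = 4: A is in q0, which it already visited at step i = 0.
The DFA has 6 states, so the proof of the pumping lemma guarantees a repeated state among the first 6+1 visited; the segment between the two visits is the pumpable y.

q0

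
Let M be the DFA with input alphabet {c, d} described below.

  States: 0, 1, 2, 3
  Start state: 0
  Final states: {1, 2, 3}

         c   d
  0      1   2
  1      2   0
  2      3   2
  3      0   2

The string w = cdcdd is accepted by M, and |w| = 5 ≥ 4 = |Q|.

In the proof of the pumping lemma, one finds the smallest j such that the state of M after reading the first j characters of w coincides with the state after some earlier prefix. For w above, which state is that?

0

State sequence: 0 -c-> 1 -d-> 0 -c-> 1 -d-> 0 -d-> 2
First repeat at step 2: 0 was already visited.

The earliest repeat is at step j = 2: M is in 0, which it already visited at step i = 0.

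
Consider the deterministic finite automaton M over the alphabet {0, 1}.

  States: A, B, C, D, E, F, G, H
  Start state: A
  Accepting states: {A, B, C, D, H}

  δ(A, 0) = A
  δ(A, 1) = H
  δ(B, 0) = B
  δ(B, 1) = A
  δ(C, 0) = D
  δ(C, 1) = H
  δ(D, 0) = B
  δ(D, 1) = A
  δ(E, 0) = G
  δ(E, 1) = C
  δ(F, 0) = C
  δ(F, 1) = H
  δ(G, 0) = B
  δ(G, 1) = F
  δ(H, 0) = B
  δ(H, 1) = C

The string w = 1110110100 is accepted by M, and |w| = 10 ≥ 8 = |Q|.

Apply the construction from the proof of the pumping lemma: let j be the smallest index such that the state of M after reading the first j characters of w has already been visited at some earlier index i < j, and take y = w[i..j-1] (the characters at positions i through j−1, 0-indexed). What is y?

State sequence: A -1-> H -1-> C -1-> H -0-> B -1-> A -1-> H -0-> B -1-> A -0-> A -0-> A
First repeat at step 3: H was already visited.

So i = 1, j = 3, giving x = w[0:1] = 1, y = w[1:3] = 11, z = w[3:10] = 0110100.
Check: |xy| = 3 ≤ 8 and |y| = 2 ≥ 1. Reading y takes M from H back to H, so every xyⁱz is accepted.

11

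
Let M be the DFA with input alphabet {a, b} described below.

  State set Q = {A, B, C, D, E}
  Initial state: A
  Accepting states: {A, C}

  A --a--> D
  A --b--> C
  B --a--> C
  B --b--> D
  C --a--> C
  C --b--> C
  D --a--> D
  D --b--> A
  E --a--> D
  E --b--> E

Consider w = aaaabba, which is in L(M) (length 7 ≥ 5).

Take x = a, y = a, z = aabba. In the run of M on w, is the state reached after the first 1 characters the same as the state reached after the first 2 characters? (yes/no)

yes

Run of M on the first 2 characters of w = a a:
  step 0: A  (start)
  step 1: D  (read a: A→D)
  step 2: D  (read a: D→D)

After x (step 1): D. After xy (step 2): D.
They match, so y = a drives M around a cycle from D back to itself; pumping y any number of times keeps M in D before reading z, and xyⁱz ∈ L(M) for every i ≥ 0.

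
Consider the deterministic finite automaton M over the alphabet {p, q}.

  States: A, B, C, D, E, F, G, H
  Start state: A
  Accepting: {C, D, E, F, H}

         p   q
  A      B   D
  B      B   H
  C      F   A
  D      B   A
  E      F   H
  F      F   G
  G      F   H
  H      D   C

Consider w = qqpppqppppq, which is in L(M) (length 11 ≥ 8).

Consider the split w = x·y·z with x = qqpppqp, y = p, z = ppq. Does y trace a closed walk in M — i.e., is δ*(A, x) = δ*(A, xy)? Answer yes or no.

no

State sequence: A -q-> D -q-> A -p-> B -p-> B -p-> B -q-> H -p-> D -p-> B

After x (step 7): D. After xy (step 8): B.
They differ (D ≠ B), so y is not a cycle from the state after x; this split is not the one the pumping-lemma construction produces, and pumping y need not keep the string in L(M).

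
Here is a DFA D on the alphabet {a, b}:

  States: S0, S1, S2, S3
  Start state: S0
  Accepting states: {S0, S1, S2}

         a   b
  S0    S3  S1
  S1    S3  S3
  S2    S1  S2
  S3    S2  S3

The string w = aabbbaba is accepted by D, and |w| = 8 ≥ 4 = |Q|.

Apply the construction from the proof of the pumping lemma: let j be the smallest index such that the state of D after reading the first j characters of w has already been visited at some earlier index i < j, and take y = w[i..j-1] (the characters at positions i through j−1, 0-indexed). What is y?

b

State sequence: S0 -a-> S3 -a-> S2 -b-> S2 -b-> S2 -b-> S2 -a-> S1 -b-> S3 -a-> S2
First repeat at step 3: S2 was already visited.

So i = 2, j = 3, giving x = w[0:2] = aa, y = w[2:3] = b, z = w[3:8] = bbaba.
Check: |xy| = 3 ≤ 4 and |y| = 1 ≥ 1. Reading y takes D from S2 back to S2, so every xyⁱz is accepted.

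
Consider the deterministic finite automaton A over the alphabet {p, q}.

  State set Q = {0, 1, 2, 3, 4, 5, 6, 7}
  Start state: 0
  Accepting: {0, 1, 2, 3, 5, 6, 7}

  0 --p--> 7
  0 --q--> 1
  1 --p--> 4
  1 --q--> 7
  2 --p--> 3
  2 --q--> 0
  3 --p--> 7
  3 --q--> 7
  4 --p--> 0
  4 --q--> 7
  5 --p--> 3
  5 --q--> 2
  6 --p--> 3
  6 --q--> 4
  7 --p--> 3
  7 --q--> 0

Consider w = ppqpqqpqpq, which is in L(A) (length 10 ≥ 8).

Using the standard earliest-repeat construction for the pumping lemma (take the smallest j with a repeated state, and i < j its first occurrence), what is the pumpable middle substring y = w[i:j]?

pq

State sequence: 0 -p-> 7 -p-> 3 -q-> 7 -p-> 3 -q-> 7 -q-> 0 -p-> 7 -q-> 0 -p-> 7 -q-> 0
First repeat at step 3: 7 was already visited.

So i = 1, j = 3, giving x = w[0:1] = p, y = w[1:3] = pq, z = w[3:10] = pqqpqpq.
Check: |xy| = 3 ≤ 8 and |y| = 2 ≥ 1. Reading y takes A from 7 back to 7, so every xyⁱz is accepted.
The DFA has 8 states, so the proof of the pumping lemma guarantees a repeated state among the first 8+1 visited; the segment between the two visits is the pumpable y.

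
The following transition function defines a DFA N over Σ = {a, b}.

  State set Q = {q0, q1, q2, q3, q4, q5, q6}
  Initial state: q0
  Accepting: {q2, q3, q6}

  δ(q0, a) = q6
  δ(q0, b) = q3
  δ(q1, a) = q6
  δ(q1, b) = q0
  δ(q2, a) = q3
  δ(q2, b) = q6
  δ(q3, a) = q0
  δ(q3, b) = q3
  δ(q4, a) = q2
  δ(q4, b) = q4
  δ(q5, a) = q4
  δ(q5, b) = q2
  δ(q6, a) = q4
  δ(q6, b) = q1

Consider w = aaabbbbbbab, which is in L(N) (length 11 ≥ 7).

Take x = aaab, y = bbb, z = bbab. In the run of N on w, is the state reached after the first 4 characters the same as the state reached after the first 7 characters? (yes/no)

no

Run of N on the first 7 characters of w = a a a b b b b:
  step 0: q0  (start)
  step 1: q6  (read a: q0→q6)
  step 2: q4  (read a: q6→q4)
  step 3: q2  (read a: q4→q2)
  step 4: q6  (read b: q2→q6)
  step 5: q1  (read b: q6→q1)
  step 6: q0  (read b: q1→q0)
  step 7: q3  (read b: q0→q3)

After x (step 4): q6. After xy (step 7): q3.
They differ (q6 ≠ q3), so y is not a cycle from the state after x; this split is not the one the pumping-lemma construction produces, and pumping y need not keep the string in L(N).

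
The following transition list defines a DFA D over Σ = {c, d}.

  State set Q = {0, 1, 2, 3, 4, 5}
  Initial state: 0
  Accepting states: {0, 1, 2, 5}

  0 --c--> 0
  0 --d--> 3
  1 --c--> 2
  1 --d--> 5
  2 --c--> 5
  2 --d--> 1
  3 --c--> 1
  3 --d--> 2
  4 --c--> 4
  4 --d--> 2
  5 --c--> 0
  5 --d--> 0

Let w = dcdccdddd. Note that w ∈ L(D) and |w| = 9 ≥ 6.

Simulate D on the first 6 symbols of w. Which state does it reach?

3

Run of D on the first 6 characters of w = d c d c c d:
  step 0: 0  (start)
  step 1: 3  (read d: 0→3)
  step 2: 1  (read c: 3→1)
  step 3: 5  (read d: 1→5)
  step 4: 0  (read c: 5→0)
  step 5: 0  (read c: 0→0)
  step 6: 3  (read d: 0→3)

After reading 6 characters, D is in state 3.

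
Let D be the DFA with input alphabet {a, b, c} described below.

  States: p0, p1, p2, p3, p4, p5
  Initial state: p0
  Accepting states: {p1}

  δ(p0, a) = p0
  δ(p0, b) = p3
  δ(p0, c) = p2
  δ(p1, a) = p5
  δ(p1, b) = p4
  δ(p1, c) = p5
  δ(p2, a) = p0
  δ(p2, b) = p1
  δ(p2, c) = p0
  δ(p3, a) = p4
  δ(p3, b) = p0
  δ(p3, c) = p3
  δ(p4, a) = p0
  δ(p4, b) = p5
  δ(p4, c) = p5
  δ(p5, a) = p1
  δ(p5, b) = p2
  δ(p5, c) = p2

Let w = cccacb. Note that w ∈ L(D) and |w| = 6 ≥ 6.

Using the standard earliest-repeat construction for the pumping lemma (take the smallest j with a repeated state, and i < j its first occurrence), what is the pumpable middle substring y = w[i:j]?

State sequence: p0 -c-> p2 -c-> p0 -c-> p2 -a-> p0 -c-> p2 -b-> p1
First repeat at step 2: p0 was already visited.

So i = 0, j = 2, giving x = w[0:0] = ε, y = w[0:2] = cc, z = w[2:6] = cacb.
Check: |xy| = 2 ≤ 6 and |y| = 2 ≥ 1. Reading y takes D from p0 back to p0, so every xyⁱz is accepted.

cc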